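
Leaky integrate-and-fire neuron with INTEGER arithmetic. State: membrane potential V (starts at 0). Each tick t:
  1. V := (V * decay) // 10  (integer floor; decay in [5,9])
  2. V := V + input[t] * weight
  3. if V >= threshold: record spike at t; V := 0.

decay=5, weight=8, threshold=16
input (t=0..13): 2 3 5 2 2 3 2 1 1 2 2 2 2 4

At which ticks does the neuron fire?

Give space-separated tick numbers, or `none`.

Answer: 0 1 2 3 4 5 6 9 10 11 12 13

Derivation:
t=0: input=2 -> V=0 FIRE
t=1: input=3 -> V=0 FIRE
t=2: input=5 -> V=0 FIRE
t=3: input=2 -> V=0 FIRE
t=4: input=2 -> V=0 FIRE
t=5: input=3 -> V=0 FIRE
t=6: input=2 -> V=0 FIRE
t=7: input=1 -> V=8
t=8: input=1 -> V=12
t=9: input=2 -> V=0 FIRE
t=10: input=2 -> V=0 FIRE
t=11: input=2 -> V=0 FIRE
t=12: input=2 -> V=0 FIRE
t=13: input=4 -> V=0 FIRE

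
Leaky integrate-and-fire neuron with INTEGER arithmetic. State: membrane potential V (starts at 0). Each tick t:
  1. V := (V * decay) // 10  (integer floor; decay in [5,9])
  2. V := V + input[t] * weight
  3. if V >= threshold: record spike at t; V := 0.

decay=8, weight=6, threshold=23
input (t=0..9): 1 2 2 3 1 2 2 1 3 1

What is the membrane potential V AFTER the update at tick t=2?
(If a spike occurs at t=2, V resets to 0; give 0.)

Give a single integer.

t=0: input=1 -> V=6
t=1: input=2 -> V=16
t=2: input=2 -> V=0 FIRE
t=3: input=3 -> V=18
t=4: input=1 -> V=20
t=5: input=2 -> V=0 FIRE
t=6: input=2 -> V=12
t=7: input=1 -> V=15
t=8: input=3 -> V=0 FIRE
t=9: input=1 -> V=6

Answer: 0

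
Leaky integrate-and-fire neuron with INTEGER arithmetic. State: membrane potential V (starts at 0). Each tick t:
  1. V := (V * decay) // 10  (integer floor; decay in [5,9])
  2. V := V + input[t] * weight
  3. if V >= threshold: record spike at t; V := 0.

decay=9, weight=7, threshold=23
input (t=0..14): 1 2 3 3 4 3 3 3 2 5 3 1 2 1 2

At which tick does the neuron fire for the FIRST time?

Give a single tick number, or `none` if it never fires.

t=0: input=1 -> V=7
t=1: input=2 -> V=20
t=2: input=3 -> V=0 FIRE
t=3: input=3 -> V=21
t=4: input=4 -> V=0 FIRE
t=5: input=3 -> V=21
t=6: input=3 -> V=0 FIRE
t=7: input=3 -> V=21
t=8: input=2 -> V=0 FIRE
t=9: input=5 -> V=0 FIRE
t=10: input=3 -> V=21
t=11: input=1 -> V=0 FIRE
t=12: input=2 -> V=14
t=13: input=1 -> V=19
t=14: input=2 -> V=0 FIRE

Answer: 2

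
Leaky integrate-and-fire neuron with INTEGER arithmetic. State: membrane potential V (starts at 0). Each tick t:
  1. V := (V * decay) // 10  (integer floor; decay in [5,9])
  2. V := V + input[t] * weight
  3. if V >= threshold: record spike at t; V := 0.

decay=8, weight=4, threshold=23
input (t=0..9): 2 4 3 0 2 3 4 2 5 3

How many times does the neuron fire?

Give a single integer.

t=0: input=2 -> V=8
t=1: input=4 -> V=22
t=2: input=3 -> V=0 FIRE
t=3: input=0 -> V=0
t=4: input=2 -> V=8
t=5: input=3 -> V=18
t=6: input=4 -> V=0 FIRE
t=7: input=2 -> V=8
t=8: input=5 -> V=0 FIRE
t=9: input=3 -> V=12

Answer: 3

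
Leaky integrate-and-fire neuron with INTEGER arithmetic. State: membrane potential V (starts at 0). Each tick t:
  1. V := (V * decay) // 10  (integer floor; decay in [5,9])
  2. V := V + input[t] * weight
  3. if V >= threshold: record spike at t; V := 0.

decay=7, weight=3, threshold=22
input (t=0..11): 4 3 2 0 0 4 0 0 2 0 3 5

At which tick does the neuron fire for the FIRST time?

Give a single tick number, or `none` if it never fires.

Answer: 11

Derivation:
t=0: input=4 -> V=12
t=1: input=3 -> V=17
t=2: input=2 -> V=17
t=3: input=0 -> V=11
t=4: input=0 -> V=7
t=5: input=4 -> V=16
t=6: input=0 -> V=11
t=7: input=0 -> V=7
t=8: input=2 -> V=10
t=9: input=0 -> V=7
t=10: input=3 -> V=13
t=11: input=5 -> V=0 FIRE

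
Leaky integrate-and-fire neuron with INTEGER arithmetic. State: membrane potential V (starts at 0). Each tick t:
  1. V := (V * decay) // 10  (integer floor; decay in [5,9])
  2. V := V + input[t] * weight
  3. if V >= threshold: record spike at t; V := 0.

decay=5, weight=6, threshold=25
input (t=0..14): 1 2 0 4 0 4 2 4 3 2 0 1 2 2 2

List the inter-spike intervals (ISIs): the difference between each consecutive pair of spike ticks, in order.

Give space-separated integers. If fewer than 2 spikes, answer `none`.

Answer: 4

Derivation:
t=0: input=1 -> V=6
t=1: input=2 -> V=15
t=2: input=0 -> V=7
t=3: input=4 -> V=0 FIRE
t=4: input=0 -> V=0
t=5: input=4 -> V=24
t=6: input=2 -> V=24
t=7: input=4 -> V=0 FIRE
t=8: input=3 -> V=18
t=9: input=2 -> V=21
t=10: input=0 -> V=10
t=11: input=1 -> V=11
t=12: input=2 -> V=17
t=13: input=2 -> V=20
t=14: input=2 -> V=22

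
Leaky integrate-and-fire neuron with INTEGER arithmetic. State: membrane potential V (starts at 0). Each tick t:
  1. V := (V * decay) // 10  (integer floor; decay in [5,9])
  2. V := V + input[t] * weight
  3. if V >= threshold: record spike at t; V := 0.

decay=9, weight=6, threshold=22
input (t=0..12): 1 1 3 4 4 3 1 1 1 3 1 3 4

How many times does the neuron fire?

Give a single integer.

Answer: 7

Derivation:
t=0: input=1 -> V=6
t=1: input=1 -> V=11
t=2: input=3 -> V=0 FIRE
t=3: input=4 -> V=0 FIRE
t=4: input=4 -> V=0 FIRE
t=5: input=3 -> V=18
t=6: input=1 -> V=0 FIRE
t=7: input=1 -> V=6
t=8: input=1 -> V=11
t=9: input=3 -> V=0 FIRE
t=10: input=1 -> V=6
t=11: input=3 -> V=0 FIRE
t=12: input=4 -> V=0 FIRE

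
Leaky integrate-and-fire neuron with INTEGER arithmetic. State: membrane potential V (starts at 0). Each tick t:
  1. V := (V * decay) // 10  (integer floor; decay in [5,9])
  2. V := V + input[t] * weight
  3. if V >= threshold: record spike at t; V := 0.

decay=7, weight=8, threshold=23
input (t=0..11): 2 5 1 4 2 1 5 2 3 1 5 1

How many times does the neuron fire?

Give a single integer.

Answer: 5

Derivation:
t=0: input=2 -> V=16
t=1: input=5 -> V=0 FIRE
t=2: input=1 -> V=8
t=3: input=4 -> V=0 FIRE
t=4: input=2 -> V=16
t=5: input=1 -> V=19
t=6: input=5 -> V=0 FIRE
t=7: input=2 -> V=16
t=8: input=3 -> V=0 FIRE
t=9: input=1 -> V=8
t=10: input=5 -> V=0 FIRE
t=11: input=1 -> V=8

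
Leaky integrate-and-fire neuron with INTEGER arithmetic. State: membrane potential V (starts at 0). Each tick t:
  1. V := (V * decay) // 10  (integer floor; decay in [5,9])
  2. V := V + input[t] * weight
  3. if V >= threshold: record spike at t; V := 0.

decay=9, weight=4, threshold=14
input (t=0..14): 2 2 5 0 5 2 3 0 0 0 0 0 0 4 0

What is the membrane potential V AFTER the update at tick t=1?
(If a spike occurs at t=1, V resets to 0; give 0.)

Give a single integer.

t=0: input=2 -> V=8
t=1: input=2 -> V=0 FIRE
t=2: input=5 -> V=0 FIRE
t=3: input=0 -> V=0
t=4: input=5 -> V=0 FIRE
t=5: input=2 -> V=8
t=6: input=3 -> V=0 FIRE
t=7: input=0 -> V=0
t=8: input=0 -> V=0
t=9: input=0 -> V=0
t=10: input=0 -> V=0
t=11: input=0 -> V=0
t=12: input=0 -> V=0
t=13: input=4 -> V=0 FIRE
t=14: input=0 -> V=0

Answer: 0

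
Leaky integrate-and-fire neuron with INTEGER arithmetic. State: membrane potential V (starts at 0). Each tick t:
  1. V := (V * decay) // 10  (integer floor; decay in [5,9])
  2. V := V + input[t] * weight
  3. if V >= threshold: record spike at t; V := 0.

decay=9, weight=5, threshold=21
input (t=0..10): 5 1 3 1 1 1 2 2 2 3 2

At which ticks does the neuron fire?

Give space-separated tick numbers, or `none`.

Answer: 0 3 7 9

Derivation:
t=0: input=5 -> V=0 FIRE
t=1: input=1 -> V=5
t=2: input=3 -> V=19
t=3: input=1 -> V=0 FIRE
t=4: input=1 -> V=5
t=5: input=1 -> V=9
t=6: input=2 -> V=18
t=7: input=2 -> V=0 FIRE
t=8: input=2 -> V=10
t=9: input=3 -> V=0 FIRE
t=10: input=2 -> V=10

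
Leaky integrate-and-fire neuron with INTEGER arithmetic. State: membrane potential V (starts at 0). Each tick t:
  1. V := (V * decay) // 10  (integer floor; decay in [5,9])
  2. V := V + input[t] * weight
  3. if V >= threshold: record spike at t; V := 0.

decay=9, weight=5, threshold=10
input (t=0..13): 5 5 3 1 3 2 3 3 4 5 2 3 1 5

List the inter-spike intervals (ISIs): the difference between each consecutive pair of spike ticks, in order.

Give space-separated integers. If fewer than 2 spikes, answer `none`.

Answer: 1 1 2 1 1 1 1 1 1 1 2

Derivation:
t=0: input=5 -> V=0 FIRE
t=1: input=5 -> V=0 FIRE
t=2: input=3 -> V=0 FIRE
t=3: input=1 -> V=5
t=4: input=3 -> V=0 FIRE
t=5: input=2 -> V=0 FIRE
t=6: input=3 -> V=0 FIRE
t=7: input=3 -> V=0 FIRE
t=8: input=4 -> V=0 FIRE
t=9: input=5 -> V=0 FIRE
t=10: input=2 -> V=0 FIRE
t=11: input=3 -> V=0 FIRE
t=12: input=1 -> V=5
t=13: input=5 -> V=0 FIRE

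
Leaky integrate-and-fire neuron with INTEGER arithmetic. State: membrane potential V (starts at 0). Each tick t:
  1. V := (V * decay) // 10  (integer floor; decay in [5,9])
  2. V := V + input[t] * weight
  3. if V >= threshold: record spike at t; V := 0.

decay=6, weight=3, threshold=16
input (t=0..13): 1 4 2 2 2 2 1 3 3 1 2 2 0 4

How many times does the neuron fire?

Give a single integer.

Answer: 1

Derivation:
t=0: input=1 -> V=3
t=1: input=4 -> V=13
t=2: input=2 -> V=13
t=3: input=2 -> V=13
t=4: input=2 -> V=13
t=5: input=2 -> V=13
t=6: input=1 -> V=10
t=7: input=3 -> V=15
t=8: input=3 -> V=0 FIRE
t=9: input=1 -> V=3
t=10: input=2 -> V=7
t=11: input=2 -> V=10
t=12: input=0 -> V=6
t=13: input=4 -> V=15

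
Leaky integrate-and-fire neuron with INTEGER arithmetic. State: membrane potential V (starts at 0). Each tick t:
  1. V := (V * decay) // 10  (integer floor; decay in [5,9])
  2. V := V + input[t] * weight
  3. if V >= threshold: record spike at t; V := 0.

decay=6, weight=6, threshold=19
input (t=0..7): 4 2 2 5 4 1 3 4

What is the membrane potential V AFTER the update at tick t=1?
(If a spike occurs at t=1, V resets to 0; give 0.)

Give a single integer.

Answer: 12

Derivation:
t=0: input=4 -> V=0 FIRE
t=1: input=2 -> V=12
t=2: input=2 -> V=0 FIRE
t=3: input=5 -> V=0 FIRE
t=4: input=4 -> V=0 FIRE
t=5: input=1 -> V=6
t=6: input=3 -> V=0 FIRE
t=7: input=4 -> V=0 FIRE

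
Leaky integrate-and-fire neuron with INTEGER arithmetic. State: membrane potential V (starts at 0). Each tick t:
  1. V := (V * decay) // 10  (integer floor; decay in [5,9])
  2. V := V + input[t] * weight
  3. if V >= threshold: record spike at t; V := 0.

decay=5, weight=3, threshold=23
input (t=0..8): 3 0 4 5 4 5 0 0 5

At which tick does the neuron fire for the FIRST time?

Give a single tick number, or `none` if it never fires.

t=0: input=3 -> V=9
t=1: input=0 -> V=4
t=2: input=4 -> V=14
t=3: input=5 -> V=22
t=4: input=4 -> V=0 FIRE
t=5: input=5 -> V=15
t=6: input=0 -> V=7
t=7: input=0 -> V=3
t=8: input=5 -> V=16

Answer: 4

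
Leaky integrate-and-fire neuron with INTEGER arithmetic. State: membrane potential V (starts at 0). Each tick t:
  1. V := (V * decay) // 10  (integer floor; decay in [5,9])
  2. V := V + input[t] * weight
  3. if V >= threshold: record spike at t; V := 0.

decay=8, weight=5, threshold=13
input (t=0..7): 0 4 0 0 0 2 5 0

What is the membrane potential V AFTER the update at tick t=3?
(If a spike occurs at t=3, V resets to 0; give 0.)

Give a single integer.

Answer: 0

Derivation:
t=0: input=0 -> V=0
t=1: input=4 -> V=0 FIRE
t=2: input=0 -> V=0
t=3: input=0 -> V=0
t=4: input=0 -> V=0
t=5: input=2 -> V=10
t=6: input=5 -> V=0 FIRE
t=7: input=0 -> V=0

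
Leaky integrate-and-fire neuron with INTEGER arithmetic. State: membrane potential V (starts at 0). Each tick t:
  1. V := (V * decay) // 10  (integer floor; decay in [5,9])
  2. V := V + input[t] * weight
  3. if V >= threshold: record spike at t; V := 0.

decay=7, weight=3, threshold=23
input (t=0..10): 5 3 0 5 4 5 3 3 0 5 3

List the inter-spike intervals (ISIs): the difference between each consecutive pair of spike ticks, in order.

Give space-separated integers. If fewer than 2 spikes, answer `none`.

t=0: input=5 -> V=15
t=1: input=3 -> V=19
t=2: input=0 -> V=13
t=3: input=5 -> V=0 FIRE
t=4: input=4 -> V=12
t=5: input=5 -> V=0 FIRE
t=6: input=3 -> V=9
t=7: input=3 -> V=15
t=8: input=0 -> V=10
t=9: input=5 -> V=22
t=10: input=3 -> V=0 FIRE

Answer: 2 5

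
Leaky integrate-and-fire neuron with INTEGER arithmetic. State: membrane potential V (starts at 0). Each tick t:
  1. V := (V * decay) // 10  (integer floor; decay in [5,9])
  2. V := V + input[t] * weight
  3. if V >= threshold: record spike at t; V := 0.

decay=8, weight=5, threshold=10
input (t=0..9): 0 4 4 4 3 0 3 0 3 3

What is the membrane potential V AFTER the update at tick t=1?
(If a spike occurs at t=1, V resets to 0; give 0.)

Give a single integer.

Answer: 0

Derivation:
t=0: input=0 -> V=0
t=1: input=4 -> V=0 FIRE
t=2: input=4 -> V=0 FIRE
t=3: input=4 -> V=0 FIRE
t=4: input=3 -> V=0 FIRE
t=5: input=0 -> V=0
t=6: input=3 -> V=0 FIRE
t=7: input=0 -> V=0
t=8: input=3 -> V=0 FIRE
t=9: input=3 -> V=0 FIRE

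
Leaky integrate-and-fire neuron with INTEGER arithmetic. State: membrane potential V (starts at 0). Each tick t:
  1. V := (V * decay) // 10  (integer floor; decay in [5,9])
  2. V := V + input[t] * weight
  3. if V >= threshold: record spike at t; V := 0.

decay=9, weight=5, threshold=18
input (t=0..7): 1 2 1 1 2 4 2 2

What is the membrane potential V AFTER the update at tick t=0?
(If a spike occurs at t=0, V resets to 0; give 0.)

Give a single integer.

t=0: input=1 -> V=5
t=1: input=2 -> V=14
t=2: input=1 -> V=17
t=3: input=1 -> V=0 FIRE
t=4: input=2 -> V=10
t=5: input=4 -> V=0 FIRE
t=6: input=2 -> V=10
t=7: input=2 -> V=0 FIRE

Answer: 5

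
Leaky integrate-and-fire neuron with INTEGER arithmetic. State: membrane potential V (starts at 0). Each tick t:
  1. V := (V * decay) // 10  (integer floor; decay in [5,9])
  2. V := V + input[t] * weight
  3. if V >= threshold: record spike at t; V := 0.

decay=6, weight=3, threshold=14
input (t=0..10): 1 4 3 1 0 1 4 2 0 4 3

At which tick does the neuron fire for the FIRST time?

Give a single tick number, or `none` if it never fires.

Answer: 2

Derivation:
t=0: input=1 -> V=3
t=1: input=4 -> V=13
t=2: input=3 -> V=0 FIRE
t=3: input=1 -> V=3
t=4: input=0 -> V=1
t=5: input=1 -> V=3
t=6: input=4 -> V=13
t=7: input=2 -> V=13
t=8: input=0 -> V=7
t=9: input=4 -> V=0 FIRE
t=10: input=3 -> V=9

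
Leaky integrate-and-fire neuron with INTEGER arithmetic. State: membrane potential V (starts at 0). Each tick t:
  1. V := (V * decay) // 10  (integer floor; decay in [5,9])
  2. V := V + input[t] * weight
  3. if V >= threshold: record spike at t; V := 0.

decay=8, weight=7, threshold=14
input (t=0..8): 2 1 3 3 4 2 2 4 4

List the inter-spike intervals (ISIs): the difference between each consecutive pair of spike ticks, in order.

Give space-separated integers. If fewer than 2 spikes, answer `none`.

Answer: 2 1 1 1 1 1 1

Derivation:
t=0: input=2 -> V=0 FIRE
t=1: input=1 -> V=7
t=2: input=3 -> V=0 FIRE
t=3: input=3 -> V=0 FIRE
t=4: input=4 -> V=0 FIRE
t=5: input=2 -> V=0 FIRE
t=6: input=2 -> V=0 FIRE
t=7: input=4 -> V=0 FIRE
t=8: input=4 -> V=0 FIRE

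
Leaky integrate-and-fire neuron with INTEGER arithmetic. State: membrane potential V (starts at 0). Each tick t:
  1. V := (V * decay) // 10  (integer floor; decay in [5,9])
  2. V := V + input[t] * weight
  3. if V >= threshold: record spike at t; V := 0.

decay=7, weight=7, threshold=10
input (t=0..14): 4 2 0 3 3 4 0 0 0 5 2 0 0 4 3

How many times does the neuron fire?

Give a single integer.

t=0: input=4 -> V=0 FIRE
t=1: input=2 -> V=0 FIRE
t=2: input=0 -> V=0
t=3: input=3 -> V=0 FIRE
t=4: input=3 -> V=0 FIRE
t=5: input=4 -> V=0 FIRE
t=6: input=0 -> V=0
t=7: input=0 -> V=0
t=8: input=0 -> V=0
t=9: input=5 -> V=0 FIRE
t=10: input=2 -> V=0 FIRE
t=11: input=0 -> V=0
t=12: input=0 -> V=0
t=13: input=4 -> V=0 FIRE
t=14: input=3 -> V=0 FIRE

Answer: 9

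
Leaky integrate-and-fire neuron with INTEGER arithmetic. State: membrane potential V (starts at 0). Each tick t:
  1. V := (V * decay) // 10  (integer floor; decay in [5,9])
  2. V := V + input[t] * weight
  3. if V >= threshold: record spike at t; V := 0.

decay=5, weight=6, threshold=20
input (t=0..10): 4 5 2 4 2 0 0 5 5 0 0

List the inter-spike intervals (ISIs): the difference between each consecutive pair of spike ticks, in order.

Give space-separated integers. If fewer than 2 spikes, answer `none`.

Answer: 1 2 4 1

Derivation:
t=0: input=4 -> V=0 FIRE
t=1: input=5 -> V=0 FIRE
t=2: input=2 -> V=12
t=3: input=4 -> V=0 FIRE
t=4: input=2 -> V=12
t=5: input=0 -> V=6
t=6: input=0 -> V=3
t=7: input=5 -> V=0 FIRE
t=8: input=5 -> V=0 FIRE
t=9: input=0 -> V=0
t=10: input=0 -> V=0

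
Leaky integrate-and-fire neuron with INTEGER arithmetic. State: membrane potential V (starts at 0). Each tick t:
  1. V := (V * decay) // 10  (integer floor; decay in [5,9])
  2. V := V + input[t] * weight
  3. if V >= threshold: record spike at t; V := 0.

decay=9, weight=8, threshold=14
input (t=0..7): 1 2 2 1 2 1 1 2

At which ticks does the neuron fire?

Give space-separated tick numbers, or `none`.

t=0: input=1 -> V=8
t=1: input=2 -> V=0 FIRE
t=2: input=2 -> V=0 FIRE
t=3: input=1 -> V=8
t=4: input=2 -> V=0 FIRE
t=5: input=1 -> V=8
t=6: input=1 -> V=0 FIRE
t=7: input=2 -> V=0 FIRE

Answer: 1 2 4 6 7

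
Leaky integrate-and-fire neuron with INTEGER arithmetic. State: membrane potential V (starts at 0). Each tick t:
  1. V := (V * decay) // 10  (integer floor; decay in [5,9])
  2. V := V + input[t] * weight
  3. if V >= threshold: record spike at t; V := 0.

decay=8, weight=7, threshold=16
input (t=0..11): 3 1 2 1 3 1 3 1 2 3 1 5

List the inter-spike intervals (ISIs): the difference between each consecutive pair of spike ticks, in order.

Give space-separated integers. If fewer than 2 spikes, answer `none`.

t=0: input=3 -> V=0 FIRE
t=1: input=1 -> V=7
t=2: input=2 -> V=0 FIRE
t=3: input=1 -> V=7
t=4: input=3 -> V=0 FIRE
t=5: input=1 -> V=7
t=6: input=3 -> V=0 FIRE
t=7: input=1 -> V=7
t=8: input=2 -> V=0 FIRE
t=9: input=3 -> V=0 FIRE
t=10: input=1 -> V=7
t=11: input=5 -> V=0 FIRE

Answer: 2 2 2 2 1 2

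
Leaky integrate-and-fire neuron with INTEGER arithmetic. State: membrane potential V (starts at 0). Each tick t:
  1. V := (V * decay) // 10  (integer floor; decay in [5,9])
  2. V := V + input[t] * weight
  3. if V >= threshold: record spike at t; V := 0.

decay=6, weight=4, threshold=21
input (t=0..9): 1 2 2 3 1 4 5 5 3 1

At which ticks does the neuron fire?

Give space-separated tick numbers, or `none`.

Answer: 5 7

Derivation:
t=0: input=1 -> V=4
t=1: input=2 -> V=10
t=2: input=2 -> V=14
t=3: input=3 -> V=20
t=4: input=1 -> V=16
t=5: input=4 -> V=0 FIRE
t=6: input=5 -> V=20
t=7: input=5 -> V=0 FIRE
t=8: input=3 -> V=12
t=9: input=1 -> V=11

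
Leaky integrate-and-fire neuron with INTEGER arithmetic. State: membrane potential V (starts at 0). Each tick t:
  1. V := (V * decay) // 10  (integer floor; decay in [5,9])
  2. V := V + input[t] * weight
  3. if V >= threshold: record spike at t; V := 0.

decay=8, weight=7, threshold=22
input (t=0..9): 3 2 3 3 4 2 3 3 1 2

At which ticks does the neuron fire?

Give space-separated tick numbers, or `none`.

t=0: input=3 -> V=21
t=1: input=2 -> V=0 FIRE
t=2: input=3 -> V=21
t=3: input=3 -> V=0 FIRE
t=4: input=4 -> V=0 FIRE
t=5: input=2 -> V=14
t=6: input=3 -> V=0 FIRE
t=7: input=3 -> V=21
t=8: input=1 -> V=0 FIRE
t=9: input=2 -> V=14

Answer: 1 3 4 6 8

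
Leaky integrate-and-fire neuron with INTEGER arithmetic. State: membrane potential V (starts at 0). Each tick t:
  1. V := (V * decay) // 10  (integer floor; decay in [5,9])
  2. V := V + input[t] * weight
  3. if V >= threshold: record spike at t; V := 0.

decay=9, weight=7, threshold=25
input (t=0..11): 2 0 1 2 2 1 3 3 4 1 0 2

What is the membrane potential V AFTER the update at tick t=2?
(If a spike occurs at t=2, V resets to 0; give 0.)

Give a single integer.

t=0: input=2 -> V=14
t=1: input=0 -> V=12
t=2: input=1 -> V=17
t=3: input=2 -> V=0 FIRE
t=4: input=2 -> V=14
t=5: input=1 -> V=19
t=6: input=3 -> V=0 FIRE
t=7: input=3 -> V=21
t=8: input=4 -> V=0 FIRE
t=9: input=1 -> V=7
t=10: input=0 -> V=6
t=11: input=2 -> V=19

Answer: 17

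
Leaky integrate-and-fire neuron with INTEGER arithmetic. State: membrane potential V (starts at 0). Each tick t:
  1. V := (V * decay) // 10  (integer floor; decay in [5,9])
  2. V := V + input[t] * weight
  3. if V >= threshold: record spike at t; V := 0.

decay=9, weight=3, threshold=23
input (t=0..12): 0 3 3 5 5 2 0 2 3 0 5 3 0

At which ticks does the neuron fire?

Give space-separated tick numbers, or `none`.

Answer: 3 8

Derivation:
t=0: input=0 -> V=0
t=1: input=3 -> V=9
t=2: input=3 -> V=17
t=3: input=5 -> V=0 FIRE
t=4: input=5 -> V=15
t=5: input=2 -> V=19
t=6: input=0 -> V=17
t=7: input=2 -> V=21
t=8: input=3 -> V=0 FIRE
t=9: input=0 -> V=0
t=10: input=5 -> V=15
t=11: input=3 -> V=22
t=12: input=0 -> V=19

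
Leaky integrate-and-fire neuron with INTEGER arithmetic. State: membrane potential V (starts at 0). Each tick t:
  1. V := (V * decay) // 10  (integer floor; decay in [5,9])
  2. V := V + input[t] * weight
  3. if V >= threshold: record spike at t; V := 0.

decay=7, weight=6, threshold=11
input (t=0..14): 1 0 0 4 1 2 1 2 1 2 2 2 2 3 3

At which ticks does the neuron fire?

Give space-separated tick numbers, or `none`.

Answer: 3 5 7 9 10 11 12 13 14

Derivation:
t=0: input=1 -> V=6
t=1: input=0 -> V=4
t=2: input=0 -> V=2
t=3: input=4 -> V=0 FIRE
t=4: input=1 -> V=6
t=5: input=2 -> V=0 FIRE
t=6: input=1 -> V=6
t=7: input=2 -> V=0 FIRE
t=8: input=1 -> V=6
t=9: input=2 -> V=0 FIRE
t=10: input=2 -> V=0 FIRE
t=11: input=2 -> V=0 FIRE
t=12: input=2 -> V=0 FIRE
t=13: input=3 -> V=0 FIRE
t=14: input=3 -> V=0 FIRE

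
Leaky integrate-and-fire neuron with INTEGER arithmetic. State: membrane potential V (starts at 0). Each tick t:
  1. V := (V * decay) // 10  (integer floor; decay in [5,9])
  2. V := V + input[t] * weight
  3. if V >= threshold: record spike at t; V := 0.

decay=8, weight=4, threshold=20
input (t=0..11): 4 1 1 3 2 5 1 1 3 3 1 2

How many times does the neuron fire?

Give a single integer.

t=0: input=4 -> V=16
t=1: input=1 -> V=16
t=2: input=1 -> V=16
t=3: input=3 -> V=0 FIRE
t=4: input=2 -> V=8
t=5: input=5 -> V=0 FIRE
t=6: input=1 -> V=4
t=7: input=1 -> V=7
t=8: input=3 -> V=17
t=9: input=3 -> V=0 FIRE
t=10: input=1 -> V=4
t=11: input=2 -> V=11

Answer: 3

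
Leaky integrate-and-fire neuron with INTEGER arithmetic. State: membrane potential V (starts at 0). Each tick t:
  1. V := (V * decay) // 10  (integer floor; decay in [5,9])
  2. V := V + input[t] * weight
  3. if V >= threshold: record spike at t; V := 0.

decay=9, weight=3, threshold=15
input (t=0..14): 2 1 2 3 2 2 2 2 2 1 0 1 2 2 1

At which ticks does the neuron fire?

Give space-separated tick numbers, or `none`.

t=0: input=2 -> V=6
t=1: input=1 -> V=8
t=2: input=2 -> V=13
t=3: input=3 -> V=0 FIRE
t=4: input=2 -> V=6
t=5: input=2 -> V=11
t=6: input=2 -> V=0 FIRE
t=7: input=2 -> V=6
t=8: input=2 -> V=11
t=9: input=1 -> V=12
t=10: input=0 -> V=10
t=11: input=1 -> V=12
t=12: input=2 -> V=0 FIRE
t=13: input=2 -> V=6
t=14: input=1 -> V=8

Answer: 3 6 12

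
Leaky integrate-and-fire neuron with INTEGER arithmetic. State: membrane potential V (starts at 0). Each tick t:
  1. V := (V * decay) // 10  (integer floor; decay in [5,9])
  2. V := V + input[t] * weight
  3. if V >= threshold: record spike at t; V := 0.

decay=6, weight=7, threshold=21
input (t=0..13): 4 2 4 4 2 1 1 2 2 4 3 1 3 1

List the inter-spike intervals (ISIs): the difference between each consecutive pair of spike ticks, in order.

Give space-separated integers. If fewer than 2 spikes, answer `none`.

Answer: 2 1 4 2 1 2

Derivation:
t=0: input=4 -> V=0 FIRE
t=1: input=2 -> V=14
t=2: input=4 -> V=0 FIRE
t=3: input=4 -> V=0 FIRE
t=4: input=2 -> V=14
t=5: input=1 -> V=15
t=6: input=1 -> V=16
t=7: input=2 -> V=0 FIRE
t=8: input=2 -> V=14
t=9: input=4 -> V=0 FIRE
t=10: input=3 -> V=0 FIRE
t=11: input=1 -> V=7
t=12: input=3 -> V=0 FIRE
t=13: input=1 -> V=7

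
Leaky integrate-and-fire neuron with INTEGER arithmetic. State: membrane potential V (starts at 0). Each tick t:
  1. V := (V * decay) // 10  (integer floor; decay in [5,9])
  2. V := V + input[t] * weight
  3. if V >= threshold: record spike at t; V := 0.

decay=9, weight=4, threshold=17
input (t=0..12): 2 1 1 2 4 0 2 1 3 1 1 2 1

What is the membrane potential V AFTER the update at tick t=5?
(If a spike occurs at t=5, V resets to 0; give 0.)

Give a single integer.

t=0: input=2 -> V=8
t=1: input=1 -> V=11
t=2: input=1 -> V=13
t=3: input=2 -> V=0 FIRE
t=4: input=4 -> V=16
t=5: input=0 -> V=14
t=6: input=2 -> V=0 FIRE
t=7: input=1 -> V=4
t=8: input=3 -> V=15
t=9: input=1 -> V=0 FIRE
t=10: input=1 -> V=4
t=11: input=2 -> V=11
t=12: input=1 -> V=13

Answer: 14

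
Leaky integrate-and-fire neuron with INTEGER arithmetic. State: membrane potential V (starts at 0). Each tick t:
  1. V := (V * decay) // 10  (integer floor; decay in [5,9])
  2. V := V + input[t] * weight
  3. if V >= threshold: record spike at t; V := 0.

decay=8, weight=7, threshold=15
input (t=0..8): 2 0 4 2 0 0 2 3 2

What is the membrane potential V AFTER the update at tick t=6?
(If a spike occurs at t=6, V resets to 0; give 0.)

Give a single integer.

t=0: input=2 -> V=14
t=1: input=0 -> V=11
t=2: input=4 -> V=0 FIRE
t=3: input=2 -> V=14
t=4: input=0 -> V=11
t=5: input=0 -> V=8
t=6: input=2 -> V=0 FIRE
t=7: input=3 -> V=0 FIRE
t=8: input=2 -> V=14

Answer: 0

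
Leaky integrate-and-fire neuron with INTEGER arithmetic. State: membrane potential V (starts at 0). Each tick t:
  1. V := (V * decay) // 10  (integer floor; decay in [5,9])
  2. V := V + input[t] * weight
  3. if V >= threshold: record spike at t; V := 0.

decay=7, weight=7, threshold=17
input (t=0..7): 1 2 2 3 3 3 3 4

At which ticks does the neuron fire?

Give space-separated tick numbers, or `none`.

t=0: input=1 -> V=7
t=1: input=2 -> V=0 FIRE
t=2: input=2 -> V=14
t=3: input=3 -> V=0 FIRE
t=4: input=3 -> V=0 FIRE
t=5: input=3 -> V=0 FIRE
t=6: input=3 -> V=0 FIRE
t=7: input=4 -> V=0 FIRE

Answer: 1 3 4 5 6 7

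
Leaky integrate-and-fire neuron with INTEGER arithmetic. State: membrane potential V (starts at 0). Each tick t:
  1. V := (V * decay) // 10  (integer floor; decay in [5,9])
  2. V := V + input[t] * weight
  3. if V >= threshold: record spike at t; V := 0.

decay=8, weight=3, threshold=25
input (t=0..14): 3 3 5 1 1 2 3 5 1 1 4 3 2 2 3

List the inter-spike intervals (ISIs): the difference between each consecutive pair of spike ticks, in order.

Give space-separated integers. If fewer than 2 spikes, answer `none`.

Answer: 5 7

Derivation:
t=0: input=3 -> V=9
t=1: input=3 -> V=16
t=2: input=5 -> V=0 FIRE
t=3: input=1 -> V=3
t=4: input=1 -> V=5
t=5: input=2 -> V=10
t=6: input=3 -> V=17
t=7: input=5 -> V=0 FIRE
t=8: input=1 -> V=3
t=9: input=1 -> V=5
t=10: input=4 -> V=16
t=11: input=3 -> V=21
t=12: input=2 -> V=22
t=13: input=2 -> V=23
t=14: input=3 -> V=0 FIRE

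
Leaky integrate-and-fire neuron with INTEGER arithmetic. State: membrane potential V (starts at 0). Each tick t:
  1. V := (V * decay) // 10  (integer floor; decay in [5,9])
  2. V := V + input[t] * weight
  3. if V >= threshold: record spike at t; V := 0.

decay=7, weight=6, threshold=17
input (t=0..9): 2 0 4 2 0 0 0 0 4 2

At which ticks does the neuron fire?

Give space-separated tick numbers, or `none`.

t=0: input=2 -> V=12
t=1: input=0 -> V=8
t=2: input=4 -> V=0 FIRE
t=3: input=2 -> V=12
t=4: input=0 -> V=8
t=5: input=0 -> V=5
t=6: input=0 -> V=3
t=7: input=0 -> V=2
t=8: input=4 -> V=0 FIRE
t=9: input=2 -> V=12

Answer: 2 8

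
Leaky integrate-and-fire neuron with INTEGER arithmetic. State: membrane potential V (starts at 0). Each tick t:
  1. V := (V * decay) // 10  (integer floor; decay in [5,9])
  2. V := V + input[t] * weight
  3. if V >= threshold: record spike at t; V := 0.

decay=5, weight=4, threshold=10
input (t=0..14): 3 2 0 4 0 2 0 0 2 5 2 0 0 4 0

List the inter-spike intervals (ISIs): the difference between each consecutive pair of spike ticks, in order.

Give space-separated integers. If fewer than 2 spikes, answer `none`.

Answer: 3 6 4

Derivation:
t=0: input=3 -> V=0 FIRE
t=1: input=2 -> V=8
t=2: input=0 -> V=4
t=3: input=4 -> V=0 FIRE
t=4: input=0 -> V=0
t=5: input=2 -> V=8
t=6: input=0 -> V=4
t=7: input=0 -> V=2
t=8: input=2 -> V=9
t=9: input=5 -> V=0 FIRE
t=10: input=2 -> V=8
t=11: input=0 -> V=4
t=12: input=0 -> V=2
t=13: input=4 -> V=0 FIRE
t=14: input=0 -> V=0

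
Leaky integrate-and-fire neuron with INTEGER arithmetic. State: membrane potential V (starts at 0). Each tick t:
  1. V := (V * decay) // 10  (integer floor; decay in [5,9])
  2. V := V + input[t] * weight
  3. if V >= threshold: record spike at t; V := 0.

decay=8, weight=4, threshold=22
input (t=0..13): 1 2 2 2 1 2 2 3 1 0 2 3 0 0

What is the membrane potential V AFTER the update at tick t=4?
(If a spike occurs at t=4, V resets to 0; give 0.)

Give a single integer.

Answer: 20

Derivation:
t=0: input=1 -> V=4
t=1: input=2 -> V=11
t=2: input=2 -> V=16
t=3: input=2 -> V=20
t=4: input=1 -> V=20
t=5: input=2 -> V=0 FIRE
t=6: input=2 -> V=8
t=7: input=3 -> V=18
t=8: input=1 -> V=18
t=9: input=0 -> V=14
t=10: input=2 -> V=19
t=11: input=3 -> V=0 FIRE
t=12: input=0 -> V=0
t=13: input=0 -> V=0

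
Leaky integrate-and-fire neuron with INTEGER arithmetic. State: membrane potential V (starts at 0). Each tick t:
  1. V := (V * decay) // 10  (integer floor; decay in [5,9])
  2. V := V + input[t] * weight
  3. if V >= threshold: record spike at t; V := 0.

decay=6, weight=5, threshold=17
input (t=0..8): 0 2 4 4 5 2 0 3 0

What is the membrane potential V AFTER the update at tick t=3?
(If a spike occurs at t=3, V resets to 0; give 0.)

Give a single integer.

Answer: 0

Derivation:
t=0: input=0 -> V=0
t=1: input=2 -> V=10
t=2: input=4 -> V=0 FIRE
t=3: input=4 -> V=0 FIRE
t=4: input=5 -> V=0 FIRE
t=5: input=2 -> V=10
t=6: input=0 -> V=6
t=7: input=3 -> V=0 FIRE
t=8: input=0 -> V=0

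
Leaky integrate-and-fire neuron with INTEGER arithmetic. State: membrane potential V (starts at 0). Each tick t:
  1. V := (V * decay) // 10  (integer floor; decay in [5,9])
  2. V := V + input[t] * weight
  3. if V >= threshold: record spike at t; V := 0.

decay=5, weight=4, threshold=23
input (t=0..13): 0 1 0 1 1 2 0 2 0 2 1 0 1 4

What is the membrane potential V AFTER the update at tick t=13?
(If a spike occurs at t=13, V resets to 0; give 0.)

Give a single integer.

t=0: input=0 -> V=0
t=1: input=1 -> V=4
t=2: input=0 -> V=2
t=3: input=1 -> V=5
t=4: input=1 -> V=6
t=5: input=2 -> V=11
t=6: input=0 -> V=5
t=7: input=2 -> V=10
t=8: input=0 -> V=5
t=9: input=2 -> V=10
t=10: input=1 -> V=9
t=11: input=0 -> V=4
t=12: input=1 -> V=6
t=13: input=4 -> V=19

Answer: 19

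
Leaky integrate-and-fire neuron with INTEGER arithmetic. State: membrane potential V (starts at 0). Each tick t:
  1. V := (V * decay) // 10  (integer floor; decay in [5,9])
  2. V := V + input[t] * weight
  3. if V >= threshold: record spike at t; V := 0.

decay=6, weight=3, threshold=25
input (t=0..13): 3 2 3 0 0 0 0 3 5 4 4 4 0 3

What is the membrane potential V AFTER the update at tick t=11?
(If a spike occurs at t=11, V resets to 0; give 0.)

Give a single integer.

Answer: 12

Derivation:
t=0: input=3 -> V=9
t=1: input=2 -> V=11
t=2: input=3 -> V=15
t=3: input=0 -> V=9
t=4: input=0 -> V=5
t=5: input=0 -> V=3
t=6: input=0 -> V=1
t=7: input=3 -> V=9
t=8: input=5 -> V=20
t=9: input=4 -> V=24
t=10: input=4 -> V=0 FIRE
t=11: input=4 -> V=12
t=12: input=0 -> V=7
t=13: input=3 -> V=13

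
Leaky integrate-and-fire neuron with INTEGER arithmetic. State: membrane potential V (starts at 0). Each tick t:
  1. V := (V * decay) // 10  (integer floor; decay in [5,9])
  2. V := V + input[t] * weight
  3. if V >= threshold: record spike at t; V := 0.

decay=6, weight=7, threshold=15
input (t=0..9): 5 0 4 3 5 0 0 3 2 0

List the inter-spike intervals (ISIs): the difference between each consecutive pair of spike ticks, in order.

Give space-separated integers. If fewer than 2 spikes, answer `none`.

t=0: input=5 -> V=0 FIRE
t=1: input=0 -> V=0
t=2: input=4 -> V=0 FIRE
t=3: input=3 -> V=0 FIRE
t=4: input=5 -> V=0 FIRE
t=5: input=0 -> V=0
t=6: input=0 -> V=0
t=7: input=3 -> V=0 FIRE
t=8: input=2 -> V=14
t=9: input=0 -> V=8

Answer: 2 1 1 3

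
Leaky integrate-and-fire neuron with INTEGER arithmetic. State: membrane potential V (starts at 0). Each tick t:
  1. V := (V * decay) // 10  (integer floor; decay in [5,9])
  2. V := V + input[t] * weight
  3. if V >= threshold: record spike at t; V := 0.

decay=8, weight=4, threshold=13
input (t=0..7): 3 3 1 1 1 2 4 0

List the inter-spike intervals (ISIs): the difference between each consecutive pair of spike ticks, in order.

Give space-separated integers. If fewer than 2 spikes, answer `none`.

Answer: 4 1

Derivation:
t=0: input=3 -> V=12
t=1: input=3 -> V=0 FIRE
t=2: input=1 -> V=4
t=3: input=1 -> V=7
t=4: input=1 -> V=9
t=5: input=2 -> V=0 FIRE
t=6: input=4 -> V=0 FIRE
t=7: input=0 -> V=0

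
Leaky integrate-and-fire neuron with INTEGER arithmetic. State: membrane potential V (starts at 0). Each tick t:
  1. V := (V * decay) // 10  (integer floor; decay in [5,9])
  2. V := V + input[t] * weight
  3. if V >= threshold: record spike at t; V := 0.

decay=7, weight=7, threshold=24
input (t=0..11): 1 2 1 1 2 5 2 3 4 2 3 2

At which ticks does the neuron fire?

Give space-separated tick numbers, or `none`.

t=0: input=1 -> V=7
t=1: input=2 -> V=18
t=2: input=1 -> V=19
t=3: input=1 -> V=20
t=4: input=2 -> V=0 FIRE
t=5: input=5 -> V=0 FIRE
t=6: input=2 -> V=14
t=7: input=3 -> V=0 FIRE
t=8: input=4 -> V=0 FIRE
t=9: input=2 -> V=14
t=10: input=3 -> V=0 FIRE
t=11: input=2 -> V=14

Answer: 4 5 7 8 10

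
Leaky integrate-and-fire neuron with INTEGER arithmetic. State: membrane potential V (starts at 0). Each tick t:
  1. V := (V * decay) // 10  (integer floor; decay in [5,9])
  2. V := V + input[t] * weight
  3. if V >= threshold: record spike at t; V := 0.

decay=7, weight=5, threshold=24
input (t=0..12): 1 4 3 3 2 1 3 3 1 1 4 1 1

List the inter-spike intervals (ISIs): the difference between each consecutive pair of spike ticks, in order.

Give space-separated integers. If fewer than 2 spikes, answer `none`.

Answer: 4 4

Derivation:
t=0: input=1 -> V=5
t=1: input=4 -> V=23
t=2: input=3 -> V=0 FIRE
t=3: input=3 -> V=15
t=4: input=2 -> V=20
t=5: input=1 -> V=19
t=6: input=3 -> V=0 FIRE
t=7: input=3 -> V=15
t=8: input=1 -> V=15
t=9: input=1 -> V=15
t=10: input=4 -> V=0 FIRE
t=11: input=1 -> V=5
t=12: input=1 -> V=8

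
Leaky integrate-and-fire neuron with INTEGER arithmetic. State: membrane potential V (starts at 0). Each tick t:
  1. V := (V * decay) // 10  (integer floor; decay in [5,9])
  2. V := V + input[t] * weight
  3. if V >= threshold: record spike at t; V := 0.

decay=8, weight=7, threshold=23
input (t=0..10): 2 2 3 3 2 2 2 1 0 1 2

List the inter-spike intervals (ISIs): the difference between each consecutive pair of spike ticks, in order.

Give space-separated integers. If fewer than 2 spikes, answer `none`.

t=0: input=2 -> V=14
t=1: input=2 -> V=0 FIRE
t=2: input=3 -> V=21
t=3: input=3 -> V=0 FIRE
t=4: input=2 -> V=14
t=5: input=2 -> V=0 FIRE
t=6: input=2 -> V=14
t=7: input=1 -> V=18
t=8: input=0 -> V=14
t=9: input=1 -> V=18
t=10: input=2 -> V=0 FIRE

Answer: 2 2 5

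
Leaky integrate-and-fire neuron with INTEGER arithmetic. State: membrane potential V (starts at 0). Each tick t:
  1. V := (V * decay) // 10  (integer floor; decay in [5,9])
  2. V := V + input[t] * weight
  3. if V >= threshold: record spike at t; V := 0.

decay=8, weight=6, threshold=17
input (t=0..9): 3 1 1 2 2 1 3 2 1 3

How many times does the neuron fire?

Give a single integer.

t=0: input=3 -> V=0 FIRE
t=1: input=1 -> V=6
t=2: input=1 -> V=10
t=3: input=2 -> V=0 FIRE
t=4: input=2 -> V=12
t=5: input=1 -> V=15
t=6: input=3 -> V=0 FIRE
t=7: input=2 -> V=12
t=8: input=1 -> V=15
t=9: input=3 -> V=0 FIRE

Answer: 4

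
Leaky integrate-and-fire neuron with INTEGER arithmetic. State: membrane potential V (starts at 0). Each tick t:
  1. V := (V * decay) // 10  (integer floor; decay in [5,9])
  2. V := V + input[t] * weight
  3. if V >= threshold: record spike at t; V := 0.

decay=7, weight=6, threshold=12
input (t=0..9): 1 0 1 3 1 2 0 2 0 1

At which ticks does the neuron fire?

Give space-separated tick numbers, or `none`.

t=0: input=1 -> V=6
t=1: input=0 -> V=4
t=2: input=1 -> V=8
t=3: input=3 -> V=0 FIRE
t=4: input=1 -> V=6
t=5: input=2 -> V=0 FIRE
t=6: input=0 -> V=0
t=7: input=2 -> V=0 FIRE
t=8: input=0 -> V=0
t=9: input=1 -> V=6

Answer: 3 5 7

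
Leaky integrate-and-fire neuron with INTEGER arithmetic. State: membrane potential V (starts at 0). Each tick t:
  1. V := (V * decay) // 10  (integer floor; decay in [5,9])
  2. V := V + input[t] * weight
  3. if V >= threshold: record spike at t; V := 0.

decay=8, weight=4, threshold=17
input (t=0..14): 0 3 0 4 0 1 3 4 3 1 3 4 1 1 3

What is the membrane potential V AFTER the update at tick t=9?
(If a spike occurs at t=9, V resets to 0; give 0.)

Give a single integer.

Answer: 13

Derivation:
t=0: input=0 -> V=0
t=1: input=3 -> V=12
t=2: input=0 -> V=9
t=3: input=4 -> V=0 FIRE
t=4: input=0 -> V=0
t=5: input=1 -> V=4
t=6: input=3 -> V=15
t=7: input=4 -> V=0 FIRE
t=8: input=3 -> V=12
t=9: input=1 -> V=13
t=10: input=3 -> V=0 FIRE
t=11: input=4 -> V=16
t=12: input=1 -> V=16
t=13: input=1 -> V=16
t=14: input=3 -> V=0 FIRE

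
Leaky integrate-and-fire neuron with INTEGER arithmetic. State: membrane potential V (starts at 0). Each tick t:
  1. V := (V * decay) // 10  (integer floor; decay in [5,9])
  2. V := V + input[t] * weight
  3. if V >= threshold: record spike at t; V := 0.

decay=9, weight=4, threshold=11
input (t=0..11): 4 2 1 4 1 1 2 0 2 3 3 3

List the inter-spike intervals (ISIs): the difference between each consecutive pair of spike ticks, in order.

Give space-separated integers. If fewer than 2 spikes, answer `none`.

t=0: input=4 -> V=0 FIRE
t=1: input=2 -> V=8
t=2: input=1 -> V=0 FIRE
t=3: input=4 -> V=0 FIRE
t=4: input=1 -> V=4
t=5: input=1 -> V=7
t=6: input=2 -> V=0 FIRE
t=7: input=0 -> V=0
t=8: input=2 -> V=8
t=9: input=3 -> V=0 FIRE
t=10: input=3 -> V=0 FIRE
t=11: input=3 -> V=0 FIRE

Answer: 2 1 3 3 1 1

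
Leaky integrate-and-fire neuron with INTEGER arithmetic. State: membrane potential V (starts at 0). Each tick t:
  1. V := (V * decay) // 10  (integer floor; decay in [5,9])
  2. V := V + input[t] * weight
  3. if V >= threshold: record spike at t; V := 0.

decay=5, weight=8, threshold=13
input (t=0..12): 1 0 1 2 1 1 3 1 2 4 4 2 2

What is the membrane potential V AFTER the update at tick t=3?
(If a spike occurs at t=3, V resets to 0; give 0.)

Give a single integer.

t=0: input=1 -> V=8
t=1: input=0 -> V=4
t=2: input=1 -> V=10
t=3: input=2 -> V=0 FIRE
t=4: input=1 -> V=8
t=5: input=1 -> V=12
t=6: input=3 -> V=0 FIRE
t=7: input=1 -> V=8
t=8: input=2 -> V=0 FIRE
t=9: input=4 -> V=0 FIRE
t=10: input=4 -> V=0 FIRE
t=11: input=2 -> V=0 FIRE
t=12: input=2 -> V=0 FIRE

Answer: 0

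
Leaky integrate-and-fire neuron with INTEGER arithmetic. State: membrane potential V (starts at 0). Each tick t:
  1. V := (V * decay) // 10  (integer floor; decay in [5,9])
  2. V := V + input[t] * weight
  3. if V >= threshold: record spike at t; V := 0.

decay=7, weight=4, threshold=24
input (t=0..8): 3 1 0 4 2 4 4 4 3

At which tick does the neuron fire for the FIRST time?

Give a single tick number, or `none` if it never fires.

Answer: 5

Derivation:
t=0: input=3 -> V=12
t=1: input=1 -> V=12
t=2: input=0 -> V=8
t=3: input=4 -> V=21
t=4: input=2 -> V=22
t=5: input=4 -> V=0 FIRE
t=6: input=4 -> V=16
t=7: input=4 -> V=0 FIRE
t=8: input=3 -> V=12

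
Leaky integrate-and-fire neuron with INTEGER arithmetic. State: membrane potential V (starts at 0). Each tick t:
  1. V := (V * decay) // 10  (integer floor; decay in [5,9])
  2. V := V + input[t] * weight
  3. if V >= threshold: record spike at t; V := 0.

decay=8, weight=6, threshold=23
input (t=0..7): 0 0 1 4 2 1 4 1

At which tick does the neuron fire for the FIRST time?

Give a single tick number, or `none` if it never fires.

t=0: input=0 -> V=0
t=1: input=0 -> V=0
t=2: input=1 -> V=6
t=3: input=4 -> V=0 FIRE
t=4: input=2 -> V=12
t=5: input=1 -> V=15
t=6: input=4 -> V=0 FIRE
t=7: input=1 -> V=6

Answer: 3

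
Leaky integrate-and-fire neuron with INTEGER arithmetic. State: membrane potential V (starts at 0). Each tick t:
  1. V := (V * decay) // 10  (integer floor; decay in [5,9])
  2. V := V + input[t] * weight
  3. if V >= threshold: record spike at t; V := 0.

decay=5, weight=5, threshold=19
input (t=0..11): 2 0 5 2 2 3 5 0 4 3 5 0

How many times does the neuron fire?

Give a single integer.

Answer: 5

Derivation:
t=0: input=2 -> V=10
t=1: input=0 -> V=5
t=2: input=5 -> V=0 FIRE
t=3: input=2 -> V=10
t=4: input=2 -> V=15
t=5: input=3 -> V=0 FIRE
t=6: input=5 -> V=0 FIRE
t=7: input=0 -> V=0
t=8: input=4 -> V=0 FIRE
t=9: input=3 -> V=15
t=10: input=5 -> V=0 FIRE
t=11: input=0 -> V=0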